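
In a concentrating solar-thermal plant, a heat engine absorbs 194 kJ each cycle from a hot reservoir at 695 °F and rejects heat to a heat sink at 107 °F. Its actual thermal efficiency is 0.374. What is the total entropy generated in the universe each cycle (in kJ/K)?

ΔS_univ ≈ 0.08334 kJ/K

T_H = 695 °F → (695 − 32) × 5/9 = 368.33 °C = 641.48 K.
T_C = 107 °F → (107 − 32) × 5/9 = 41.67 °C = 314.82 K.
W = η·Q_H = 0.374 × 194 = 72.56 kJ, so Q_C = Q_H − W = 121.4 kJ.
Reservoir entropy changes: ΔS_H = −Q_H/T_H = −194/641.48 = -0.3024 kJ/K and ΔS_C = +Q_C/T_C = 121.4/314.82 = 0.3858 kJ/K.
ΔS_univ = −Q_H/T_H + Q_C/T_C = 0.08334 kJ/K (> 0, since η = 0.374 < η_Carnot = 0.509).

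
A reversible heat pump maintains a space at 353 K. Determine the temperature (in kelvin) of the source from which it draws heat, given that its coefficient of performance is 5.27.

T_C ≈ 286.0 K

COP_HP = T_H/(T_H − T_C) ⇒ T_C = T_H·(COP_HP − 1)/COP_HP = 353.00 × (5.27 − 1)/5.27 = 286.0 K.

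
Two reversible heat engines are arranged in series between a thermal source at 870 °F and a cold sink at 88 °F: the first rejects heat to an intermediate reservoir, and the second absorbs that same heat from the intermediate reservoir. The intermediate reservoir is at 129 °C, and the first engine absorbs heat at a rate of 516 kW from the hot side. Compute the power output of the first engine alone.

Ẇ₁ ≈ 235 kW

T_H = 870 °F → (870 − 32) × 5/9 = 465.56 °C = 738.71 K.
T_C = 88 °F → (88 − 32) × 5/9 = 31.11 °C = 304.26 K.
T_m = 129 °C → 129 + 273.15 = 402.15 K.
First-stage efficiency η₁ = 1 − T_m/T_H = 1 − 402.15/738.71 = 0.4556.
W₁ = η₁·Q_H = 0.4556 × 516 = 235 kW.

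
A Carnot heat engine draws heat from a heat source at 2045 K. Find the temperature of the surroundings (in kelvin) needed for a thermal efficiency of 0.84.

T_C ≈ 327 K

From η = 1 − T_C/T_H, T_C = T_H·(1 − η) = 2045.00 × (1 − 0.84) = 327 K.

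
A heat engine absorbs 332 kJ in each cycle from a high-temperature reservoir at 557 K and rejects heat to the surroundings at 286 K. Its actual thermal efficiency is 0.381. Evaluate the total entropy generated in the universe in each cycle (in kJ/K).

W = η·Q_H = 0.381 × 332 = 126.5 kJ, so Q_C = Q_H − W = 205.5 kJ.
Reservoir entropy changes: ΔS_H = −Q_H/T_H = −332/557.00 = -0.5961 kJ/K and ΔS_C = +Q_C/T_C = 205.5/286.00 = 0.7186 kJ/K.
ΔS_univ = −Q_H/T_H + Q_C/T_C = 0.123 kJ/K (> 0, since η = 0.381 < η_Carnot = 0.487).

ΔS_univ ≈ 0.123 kJ/K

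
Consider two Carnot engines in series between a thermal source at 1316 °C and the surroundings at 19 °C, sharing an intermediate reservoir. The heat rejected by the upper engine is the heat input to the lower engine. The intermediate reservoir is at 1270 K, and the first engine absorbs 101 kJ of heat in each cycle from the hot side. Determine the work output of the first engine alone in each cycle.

T_H = 1316 °C → 1316 + 273.15 = 1589.15 K.
T_C = 19 °C → 19 + 273.15 = 292.15 K.
First-stage efficiency η₁ = 1 − T_m/T_H = 1 − 1270.00/1589.15 = 0.2008.
W₁ = η₁·Q_H = 0.2008 × 101 = 20.3 kJ.

W₁ ≈ 20.3 kJ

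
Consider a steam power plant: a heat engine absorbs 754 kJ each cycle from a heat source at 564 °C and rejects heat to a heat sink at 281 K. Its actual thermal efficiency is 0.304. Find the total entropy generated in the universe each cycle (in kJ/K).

T_H = 564 °C → 564 + 273.15 = 837.15 K.
W = η·Q_H = 0.304 × 754 = 229.2 kJ, so Q_C = Q_H − W = 524.8 kJ.
Reservoir entropy changes: ΔS_H = −Q_H/T_H = −754/837.15 = -0.9007 kJ/K and ΔS_C = +Q_C/T_C = 524.8/281.00 = 1.868 kJ/K.
ΔS_univ = −Q_H/T_H + Q_C/T_C = 0.9669 kJ/K (> 0, since η = 0.304 < η_Carnot = 0.664).

ΔS_univ ≈ 0.9669 kJ/K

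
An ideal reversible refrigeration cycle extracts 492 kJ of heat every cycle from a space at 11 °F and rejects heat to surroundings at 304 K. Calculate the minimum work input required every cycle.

W_in ≈ 80.0 kJ

T_C = 11 °F → (11 − 32) × 5/9 = -11.67 °C = 261.48 K.
COP_R = T_C/(T_H − T_C) = 261.48/42.52 = 6.1501.
W = Q_C/COP_R = 492/6.1501 = 80.0 kJ.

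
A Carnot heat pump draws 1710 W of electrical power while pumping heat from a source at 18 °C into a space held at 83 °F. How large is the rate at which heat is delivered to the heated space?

Q̇_H ≈ 49890 W

T_H = 83 °F → (83 − 32) × 5/9 = 28.33 °C = 301.48 K.
T_C = 18 °C → 18 + 273.15 = 291.15 K.
Reversible heating COP: COP_HP = T_H/(T_H − T_C) = 301.48/10.33 = 29.1758.
Q_H = COP_HP · W = 29.1758 × 1710 = 49890 W.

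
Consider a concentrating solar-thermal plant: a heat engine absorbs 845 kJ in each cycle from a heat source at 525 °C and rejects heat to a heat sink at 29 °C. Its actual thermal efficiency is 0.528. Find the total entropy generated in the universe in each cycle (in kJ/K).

ΔS_univ ≈ 0.2613 kJ/K

T_H = 525 °C → 525 + 273.15 = 798.15 K.
T_C = 29 °C → 29 + 273.15 = 302.15 K.
W = η·Q_H = 0.528 × 845 = 446.2 kJ, so Q_C = Q_H − W = 398.8 kJ.
Entropy balance on the reservoirs: −Q_H/T_H = -1.059 kJ/K, +Q_C/T_C = 1.320 kJ/K.
ΔS_univ = −Q_H/T_H + Q_C/T_C = 0.2613 kJ/K (> 0, since η = 0.528 < η_Carnot = 0.621).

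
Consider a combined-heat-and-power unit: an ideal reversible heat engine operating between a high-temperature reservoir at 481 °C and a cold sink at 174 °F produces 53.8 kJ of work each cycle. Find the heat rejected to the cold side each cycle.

T_H = 481 °C → 481 + 273.15 = 754.15 K.
T_C = 174 °F → (174 − 32) × 5/9 = 78.89 °C = 352.04 K.
Since the cycle is reversible, η = 1 − T_C/T_H = 1 − 352.04/754.15 = 0.5332.
Since Q_C/Q_H = T_C/T_H and Q_H = W/η, Q_C = W·T_C/(T_H − T_C) = 53.8 × 352.04/402.11 = 47.1 kJ.

Q_C ≈ 47.1 kJ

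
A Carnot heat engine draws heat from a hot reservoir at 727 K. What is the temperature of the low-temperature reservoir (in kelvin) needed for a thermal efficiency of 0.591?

T_C ≈ 297 K

From η = 1 − T_C/T_H, T_C = T_H·(1 − η) = 727.00 × (1 − 0.591) = 297 K.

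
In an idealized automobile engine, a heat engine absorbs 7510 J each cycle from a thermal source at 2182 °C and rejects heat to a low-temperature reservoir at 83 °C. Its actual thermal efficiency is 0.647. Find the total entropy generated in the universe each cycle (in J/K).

T_H = 2182 °C → 2182 + 273.15 = 2455.15 K.
T_C = 83 °C → 83 + 273.15 = 356.15 K.
W = η·Q_H = 0.647 × 7510 = 4859 J, so Q_C = Q_H − W = 2651 J.
Entropy balance on the reservoirs: −Q_H/T_H = -3.059 J/K, +Q_C/T_C = 7.444 J/K.
ΔS_univ = −Q_H/T_H + Q_C/T_C = 4.385 J/K (> 0, since η = 0.647 < η_Carnot = 0.855).

ΔS_univ ≈ 4.385 J/K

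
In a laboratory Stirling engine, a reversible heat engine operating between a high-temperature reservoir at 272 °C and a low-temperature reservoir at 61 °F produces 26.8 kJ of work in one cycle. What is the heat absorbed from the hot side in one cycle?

T_H = 272 °C → 272 + 273.15 = 545.15 K.
T_C = 61 °F → (61 − 32) × 5/9 = 16.11 °C = 289.26 K.
η_rev = 1 − T_C/T_H = 1 − 289.26/545.15 = 0.4694.
Q_H = W/η = 26.8/0.4694 = 57.1 kJ.

Q_H ≈ 57.1 kJ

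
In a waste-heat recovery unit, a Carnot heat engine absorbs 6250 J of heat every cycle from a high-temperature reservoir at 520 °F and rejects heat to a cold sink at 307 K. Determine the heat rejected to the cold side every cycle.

T_H = 520 °F → (520 − 32) × 5/9 = 271.11 °C = 544.26 K.
Since the cycle is reversible, η = 1 − T_C/T_H = 1 − 307.00/544.26 = 0.4359.
For a reversible cycle Q_C/Q_H = T_C/T_H, so Q_C = 6250 × 307.00/544.26 = 3530 J.

Q_C ≈ 3530 J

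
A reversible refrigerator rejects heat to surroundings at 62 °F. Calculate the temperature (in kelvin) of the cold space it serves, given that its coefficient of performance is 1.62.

T_C ≈ 179 K

T_H = 62 °F → (62 − 32) × 5/9 = 16.67 °C = 289.82 K.
COP_R = T_C/(T_H − T_C) ⇒ T_C = T_H·COP_R/(1 + COP_R) = 289.82 × 1.62/(1 + 1.62) = 179 K.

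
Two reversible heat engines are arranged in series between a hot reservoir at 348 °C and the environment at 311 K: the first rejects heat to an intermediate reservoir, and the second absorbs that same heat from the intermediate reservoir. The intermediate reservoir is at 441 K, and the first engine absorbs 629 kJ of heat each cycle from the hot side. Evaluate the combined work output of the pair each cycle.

T_H = 348 °C → 348 + 273.15 = 621.15 K.
Two reversible stages in series are equivalent to a single Carnot engine between T_H and T_C, so η_total = 1 − T_C/T_H = 1 − 311.00/621.15 = 0.4993.
W_total = η_total · Q_H = 0.4993 × 629 = 314 kJ.

W_total ≈ 314 kJ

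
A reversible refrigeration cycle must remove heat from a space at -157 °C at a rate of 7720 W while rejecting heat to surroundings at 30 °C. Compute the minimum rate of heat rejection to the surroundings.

T_H = 30 °C → 30 + 273.15 = 303.15 K.
T_C = -157 °C → -157 + 273.15 = 116.15 K.
For a reversible cycle Q_H/Q_C = T_H/T_C, so Q_H = Q_C·T_H/T_C = 7720 × 303.15/116.15 = 20100 W.

Q̇_H ≈ 20100 W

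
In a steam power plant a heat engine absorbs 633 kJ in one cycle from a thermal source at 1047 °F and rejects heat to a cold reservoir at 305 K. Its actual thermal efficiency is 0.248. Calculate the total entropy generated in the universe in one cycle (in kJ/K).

ΔS_univ ≈ 0.804 kJ/K

T_H = 1047 °F → (1047 − 32) × 5/9 = 563.89 °C = 837.04 K.
W = η·Q_H = 0.248 × 633 = 157.0 kJ, so Q_C = Q_H − W = 476.0 kJ.
Entropy balance on the reservoirs: −Q_H/T_H = -0.7562 kJ/K, +Q_C/T_C = 1.561 kJ/K.
ΔS_univ = −Q_H/T_H + Q_C/T_C = 0.804 kJ/K (> 0, since η = 0.248 < η_Carnot = 0.636).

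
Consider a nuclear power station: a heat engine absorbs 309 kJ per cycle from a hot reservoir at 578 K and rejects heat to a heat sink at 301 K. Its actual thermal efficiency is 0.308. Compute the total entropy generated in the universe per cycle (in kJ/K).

W = η·Q_H = 0.308 × 309 = 95.17 kJ, so Q_C = Q_H − W = 213.8 kJ.
Entropy balance on the reservoirs: −Q_H/T_H = -0.5346 kJ/K, +Q_C/T_C = 0.7104 kJ/K.
ΔS_univ = −Q_H/T_H + Q_C/T_C = 0.176 kJ/K (> 0, since η = 0.308 < η_Carnot = 0.479).

ΔS_univ ≈ 0.176 kJ/K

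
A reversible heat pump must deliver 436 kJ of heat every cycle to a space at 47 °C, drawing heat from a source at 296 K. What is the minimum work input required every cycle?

W_in ≈ 32.89 kJ

T_H = 47 °C → 47 + 273.15 = 320.15 K.
The Carnot heat-pump COP is COP_HP = T_H/(T_H − T_C) = 320.15/24.15 = 13.2567.
W = Q_H/COP_HP = 436/13.2567 = 32.89 kJ.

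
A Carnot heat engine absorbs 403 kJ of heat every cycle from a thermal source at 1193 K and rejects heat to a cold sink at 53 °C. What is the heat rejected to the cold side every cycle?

Q_C ≈ 110 kJ

T_C = 53 °C → 53 + 273.15 = 326.15 K.
η_rev = 1 − T_C/T_H = 1 − 326.15/1193.00 = 0.7266.
For a reversible cycle Q_C/Q_H = T_C/T_H, so Q_C = 403 × 326.15/1193.00 = 110 kJ.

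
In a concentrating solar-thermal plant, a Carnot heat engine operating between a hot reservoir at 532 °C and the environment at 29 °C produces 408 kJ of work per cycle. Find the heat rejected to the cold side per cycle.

T_H = 532 °C → 532 + 273.15 = 805.15 K.
T_C = 29 °C → 29 + 273.15 = 302.15 K.
For a reversible engine, η = 1 − T_C/T_H = 1 − 302.15/805.15 = 0.6247.
Since Q_C/Q_H = T_C/T_H and Q_H = W/η, Q_C = W·T_C/(T_H − T_C) = 408 × 302.15/503.00 = 245 kJ.

Q_C ≈ 245 kJ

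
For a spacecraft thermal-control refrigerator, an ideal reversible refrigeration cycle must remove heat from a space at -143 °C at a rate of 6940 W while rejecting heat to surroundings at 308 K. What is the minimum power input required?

Ẇ_in ≈ 9480 W

T_C = -143 °C → -143 + 273.15 = 130.15 K.
The reversible coefficient of performance is COP_R = T_C/(T_H − T_C) = 130.15/177.85 = 0.7318.
W = Q_C/COP_R = 6940/0.7318 = 9480 W.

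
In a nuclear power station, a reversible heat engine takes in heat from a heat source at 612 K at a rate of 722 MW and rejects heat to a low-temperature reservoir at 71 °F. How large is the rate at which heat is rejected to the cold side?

T_C = 71 °F → (71 − 32) × 5/9 = 21.67 °C = 294.82 K.
Carnot efficiency: η = 1 − T_C/T_H = 1 − 294.82/612.00 = 0.5183.
For a reversible cycle Q_C/Q_H = T_C/T_H, so Q_C = 722 × 294.82/612.00 = 348 MW.

Q̇_C ≈ 348 MW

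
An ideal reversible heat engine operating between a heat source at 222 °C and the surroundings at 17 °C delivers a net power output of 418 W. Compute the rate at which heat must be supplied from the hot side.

Q̇_H ≈ 1010 W

T_H = 222 °C → 222 + 273.15 = 495.15 K.
T_C = 17 °C → 17 + 273.15 = 290.15 K.
The Carnot efficiency is η = 1 − T_C/T_H = 1 − 290.15/495.15 = 0.4140.
Q_H = W/η = 418/0.4140 = 1010 W.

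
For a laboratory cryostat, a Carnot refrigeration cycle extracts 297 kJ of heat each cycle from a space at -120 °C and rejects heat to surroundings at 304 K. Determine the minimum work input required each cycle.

W_in ≈ 293 kJ

T_C = -120 °C → -120 + 273.15 = 153.15 K.
COP_R = T_C/(T_H − T_C) = 153.15/150.85 = 1.0152.
W = Q_C/COP_R = 297/1.0152 = 293 kJ.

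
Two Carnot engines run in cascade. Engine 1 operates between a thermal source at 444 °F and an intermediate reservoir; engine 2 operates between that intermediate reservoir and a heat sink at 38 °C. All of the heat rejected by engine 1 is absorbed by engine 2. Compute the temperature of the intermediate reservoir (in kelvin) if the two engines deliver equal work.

T_H = 444 °F → (444 − 32) × 5/9 = 228.89 °C = 502.04 K.
T_C = 38 °C → 38 + 273.15 = 311.15 K.
For reversible stages Q_m = Q_H·(T_m/T_H). Setting W₁ = Q_H(1 − T_m/T_H) equal to W₂ = Q_m(1 − T_C/T_m) = Q_H·(T_m − T_C)/T_H gives T_H − T_m = T_m − T_C, so T_m = (T_H + T_C)/2 = (502.04 + 311.15)/2 = 407 K.

T_m ≈ 407 K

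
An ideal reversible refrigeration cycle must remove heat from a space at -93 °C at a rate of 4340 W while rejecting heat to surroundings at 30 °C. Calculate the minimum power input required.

Ẇ_in ≈ 2960 W

T_H = 30 °C → 30 + 273.15 = 303.15 K.
T_C = -93 °C → -93 + 273.15 = 180.15 K.
The reversible coefficient of performance is COP_R = T_C/(T_H − T_C) = 180.15/123.00 = 1.4646.
W = Q_C/COP_R = 4340/1.4646 = 2960 W.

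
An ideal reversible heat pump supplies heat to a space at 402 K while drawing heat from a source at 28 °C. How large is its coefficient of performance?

COP_HP ≈ 3.986

T_C = 28 °C → 28 + 273.15 = 301.15 K.
Reversible heating COP: COP_HP = T_H/(T_H − T_C) = 402.00/(402.00 − 301.15) = 3.986.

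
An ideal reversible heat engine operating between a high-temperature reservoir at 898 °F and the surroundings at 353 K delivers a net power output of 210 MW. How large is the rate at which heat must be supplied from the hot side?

Q̇_H ≈ 395 MW

T_H = 898 °F → (898 − 32) × 5/9 = 481.11 °C = 754.26 K.
The Carnot efficiency is η = 1 − T_C/T_H = 1 − 353.00/754.26 = 0.5320.
Q_H = W/η = 210/0.5320 = 395 MW.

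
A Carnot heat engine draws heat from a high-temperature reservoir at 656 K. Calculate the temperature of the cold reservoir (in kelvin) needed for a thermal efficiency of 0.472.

T_C ≈ 346 K

From η = 1 − T_C/T_H, T_C = T_H·(1 − η) = 656.00 × (1 − 0.472) = 346 K.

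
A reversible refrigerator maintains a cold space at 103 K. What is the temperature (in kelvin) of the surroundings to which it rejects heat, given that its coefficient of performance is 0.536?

T_H ≈ 295 K

COP_R = T_C/(T_H − T_C) ⇒ T_H = T_C·(1 + 1/COP_R) = 103.00 × (1 + 1/0.536) = 295 K.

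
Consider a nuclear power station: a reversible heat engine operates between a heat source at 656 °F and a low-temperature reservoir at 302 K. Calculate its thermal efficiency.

η ≈ 0.5128

T_H = 656 °F → (656 − 32) × 5/9 = 346.67 °C = 619.82 K.
Carnot efficiency: η = 1 − T_C/T_H = 1 − 302.00/619.82 = 0.5128.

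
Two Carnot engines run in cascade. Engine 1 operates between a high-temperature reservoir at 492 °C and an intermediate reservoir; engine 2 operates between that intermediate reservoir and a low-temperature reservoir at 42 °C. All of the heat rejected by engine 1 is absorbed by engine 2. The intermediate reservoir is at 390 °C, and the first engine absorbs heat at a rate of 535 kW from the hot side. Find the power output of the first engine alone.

T_H = 492 °C → 492 + 273.15 = 765.15 K.
T_C = 42 °C → 42 + 273.15 = 315.15 K.
T_m = 390 °C → 390 + 273.15 = 663.15 K.
First-stage efficiency η₁ = 1 − T_m/T_H = 1 − 663.15/765.15 = 0.1333.
W₁ = η₁·Q_H = 0.1333 × 535 = 71.3 kW.

Ẇ₁ ≈ 71.3 kW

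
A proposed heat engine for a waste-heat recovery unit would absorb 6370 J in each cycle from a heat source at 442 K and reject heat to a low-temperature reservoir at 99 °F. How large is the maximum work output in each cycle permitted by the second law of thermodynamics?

W_max ≈ 1900 J

T_C = 99 °F → (99 − 32) × 5/9 = 37.22 °C = 310.37 K.
By the Carnot theorem, η_max = 1 − T_C/T_H = 1 − 310.37/442.00 = 0.2978.
W_max = η_max · Q_H = 0.2978 × 6370 = 1900 J.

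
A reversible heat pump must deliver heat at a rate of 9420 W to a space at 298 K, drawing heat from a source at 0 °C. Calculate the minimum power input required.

T_C = 0 °C → 0 + 273.15 = 273.15 K.
For a reversible heat pump, COP_HP = T_H/(T_H − T_C) = 298.00/24.85 = 11.9920.
W = Q_H/COP_HP = 9420/11.9920 = 785.5 W.

Ẇ_in ≈ 785.5 W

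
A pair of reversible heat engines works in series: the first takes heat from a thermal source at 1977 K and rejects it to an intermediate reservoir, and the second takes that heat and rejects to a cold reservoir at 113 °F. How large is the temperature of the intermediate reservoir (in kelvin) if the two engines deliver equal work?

T_m ≈ 1148 K

T_C = 113 °F → (113 − 32) × 5/9 = 45.00 °C = 318.15 K.
For reversible stages Q_m = Q_H·(T_m/T_H). Setting W₁ = Q_H(1 − T_m/T_H) equal to W₂ = Q_m(1 − T_C/T_m) = Q_H·(T_m − T_C)/T_H gives T_H − T_m = T_m − T_C, so T_m = (T_H + T_C)/2 = (1977.00 + 318.15)/2 = 1148 K.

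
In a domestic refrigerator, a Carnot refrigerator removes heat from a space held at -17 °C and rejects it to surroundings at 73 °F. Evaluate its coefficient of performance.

T_H = 73 °F → (73 − 32) × 5/9 = 22.78 °C = 295.93 K.
T_C = -17 °C → -17 + 273.15 = 256.15 K.
COP_R = T_C/(T_H − T_C) = 256.15/(295.93 − 256.15) = 6.440.

COP_R ≈ 6.440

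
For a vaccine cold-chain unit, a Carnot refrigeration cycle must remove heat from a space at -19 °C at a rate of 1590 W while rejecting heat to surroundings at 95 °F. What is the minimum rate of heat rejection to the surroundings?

T_H = 95 °F → (95 − 32) × 5/9 = 35.00 °C = 308.15 K.
T_C = -19 °C → -19 + 273.15 = 254.15 K.
For a reversible cycle Q_H/Q_C = T_H/T_C, so Q_H = Q_C·T_H/T_C = 1590 × 308.15/254.15 = 1930 W.

Q̇_H ≈ 1930 W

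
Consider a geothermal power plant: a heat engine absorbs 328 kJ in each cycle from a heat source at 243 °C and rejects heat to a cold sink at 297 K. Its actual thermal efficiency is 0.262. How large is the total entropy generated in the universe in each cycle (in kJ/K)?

T_H = 243 °C → 243 + 273.15 = 516.15 K.
W = η·Q_H = 0.262 × 328 = 85.94 kJ, so Q_C = Q_H − W = 242.1 kJ.
Entropy balance on the reservoirs: −Q_H/T_H = -0.6355 kJ/K, +Q_C/T_C = 0.8150 kJ/K.
ΔS_univ = −Q_H/T_H + Q_C/T_C = 0.1796 kJ/K (> 0, since η = 0.262 < η_Carnot = 0.425).

ΔS_univ ≈ 0.1796 kJ/K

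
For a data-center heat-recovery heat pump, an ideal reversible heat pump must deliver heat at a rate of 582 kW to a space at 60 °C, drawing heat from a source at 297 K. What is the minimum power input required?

T_H = 60 °C → 60 + 273.15 = 333.15 K.
Reversible heating COP: COP_HP = T_H/(T_H − T_C) = 333.15/36.15 = 9.2158.
W = Q_H/COP_HP = 582/9.2158 = 63.15 kW.

Ẇ_in ≈ 63.15 kW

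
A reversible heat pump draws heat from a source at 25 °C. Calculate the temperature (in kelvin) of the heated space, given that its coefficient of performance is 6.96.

T_C = 25 °C → 25 + 273.15 = 298.15 K.
COP_HP = T_H/(T_H − T_C) ⇒ T_H = T_C·COP_HP/(COP_HP − 1) = 298.15 × 6.96/(6.96 − 1) = 348.2 K.

T_H ≈ 348.2 K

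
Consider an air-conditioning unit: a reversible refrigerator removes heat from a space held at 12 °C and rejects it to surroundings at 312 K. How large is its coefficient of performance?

COP_R ≈ 10.62

T_C = 12 °C → 12 + 273.15 = 285.15 K.
COP_R = T_C/(T_H − T_C) = 285.15/(312.00 − 285.15) = 10.62.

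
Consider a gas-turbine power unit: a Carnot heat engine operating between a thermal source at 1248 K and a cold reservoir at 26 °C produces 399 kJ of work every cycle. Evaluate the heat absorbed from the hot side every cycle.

Q_H ≈ 524.8 kJ

T_C = 26 °C → 26 + 273.15 = 299.15 K.
For a reversible engine, η = 1 − T_C/T_H = 1 − 299.15/1248.00 = 0.7603.
Q_H = W/η = 399/0.7603 = 524.8 kJ.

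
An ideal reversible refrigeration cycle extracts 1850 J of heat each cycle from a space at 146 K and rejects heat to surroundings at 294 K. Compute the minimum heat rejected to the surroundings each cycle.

Q_H ≈ 3725 J

For a reversible cycle Q_H/Q_C = T_H/T_C, so Q_H = Q_C·T_H/T_C = 1850 × 294.00/146.00 = 3725 J.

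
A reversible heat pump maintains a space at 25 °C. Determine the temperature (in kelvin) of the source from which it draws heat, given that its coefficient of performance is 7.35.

T_C ≈ 257.6 K

T_H = 25 °C → 25 + 273.15 = 298.15 K.
COP_HP = T_H/(T_H − T_C) ⇒ T_C = T_H·(COP_HP − 1)/COP_HP = 298.15 × (7.35 − 1)/7.35 = 257.6 K.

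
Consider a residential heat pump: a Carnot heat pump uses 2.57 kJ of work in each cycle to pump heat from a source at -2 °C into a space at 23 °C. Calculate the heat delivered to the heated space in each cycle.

Q_H ≈ 30.4 kJ

T_H = 23 °C → 23 + 273.15 = 296.15 K.
T_C = -2 °C → -2 + 273.15 = 271.15 K.
COP_HP = T_H/(T_H − T_C) = 296.15/25.00 = 11.8460.
Q_H = COP_HP · W = 11.8460 × 2.57 = 30.4 kJ.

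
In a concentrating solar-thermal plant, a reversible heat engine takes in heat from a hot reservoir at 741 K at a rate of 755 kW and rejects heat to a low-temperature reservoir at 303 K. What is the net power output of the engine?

Since the cycle is reversible, η = 1 − T_C/T_H = 1 − 303.00/741.00 = 0.5911.
W = η·Q_H = 0.5911 × 755 = 446 kW.

Ẇ ≈ 446 kW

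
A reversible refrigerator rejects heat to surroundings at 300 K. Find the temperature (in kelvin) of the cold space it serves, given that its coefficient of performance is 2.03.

COP_R = T_C/(T_H − T_C) ⇒ T_C = T_H·COP_R/(1 + COP_R) = 300.00 × 2.03/(1 + 2.03) = 201 K.

T_C ≈ 201 K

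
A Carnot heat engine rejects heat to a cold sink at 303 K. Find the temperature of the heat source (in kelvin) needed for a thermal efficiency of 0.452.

T_H ≈ 552.9 K

From η = 1 − T_C/T_H, solving for T_H gives T_H = T_C/(1 − η) = 303.00/(1 − 0.452) = 552.9 K.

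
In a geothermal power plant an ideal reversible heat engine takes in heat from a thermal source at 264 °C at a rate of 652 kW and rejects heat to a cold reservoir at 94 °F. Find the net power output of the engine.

T_H = 264 °C → 264 + 273.15 = 537.15 K.
T_C = 94 °F → (94 − 32) × 5/9 = 34.44 °C = 307.59 K.
Since the cycle is reversible, η = 1 − T_C/T_H = 1 − 307.59/537.15 = 0.4274.
W = η·Q_H = 0.4274 × 652 = 279 kW.

Ẇ ≈ 279 kW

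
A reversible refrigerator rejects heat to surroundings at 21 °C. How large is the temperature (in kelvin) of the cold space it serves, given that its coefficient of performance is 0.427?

T_C ≈ 88.0 K

T_H = 21 °C → 21 + 273.15 = 294.15 K.
COP_R = T_C/(T_H − T_C) ⇒ T_C = T_H·COP_R/(1 + COP_R) = 294.15 × 0.427/(1 + 0.427) = 88.0 K.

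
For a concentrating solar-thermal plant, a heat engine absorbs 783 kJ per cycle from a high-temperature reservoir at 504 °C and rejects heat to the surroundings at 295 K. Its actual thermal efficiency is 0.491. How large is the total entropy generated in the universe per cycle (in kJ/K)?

ΔS_univ ≈ 0.343 kJ/K

T_H = 504 °C → 504 + 273.15 = 777.15 K.
W = η·Q_H = 0.491 × 783 = 384.5 kJ, so Q_C = Q_H − W = 398.5 kJ.
The hot reservoir loses entropy Q_H/T_H = 783/777.15 = 1.008 kJ/K; the cold reservoir gains Q_C/T_C = 398.5/295.00 = 1.351 kJ/K.
ΔS_univ = −Q_H/T_H + Q_C/T_C = 0.343 kJ/K (> 0, since η = 0.491 < η_Carnot = 0.620).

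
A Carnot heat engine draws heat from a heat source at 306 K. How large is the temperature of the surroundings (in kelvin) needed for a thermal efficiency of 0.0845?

T_C ≈ 280 K

From η = 1 − T_C/T_H, T_C = T_H·(1 − η) = 306.00 × (1 − 0.0845) = 280 K.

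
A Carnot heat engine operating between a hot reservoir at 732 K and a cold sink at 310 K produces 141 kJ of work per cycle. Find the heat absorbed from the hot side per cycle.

Q_H ≈ 245 kJ

Carnot efficiency: η = 1 − T_C/T_H = 1 − 310.00/732.00 = 0.5765.
Q_H = W/η = 141/0.5765 = 245 kJ.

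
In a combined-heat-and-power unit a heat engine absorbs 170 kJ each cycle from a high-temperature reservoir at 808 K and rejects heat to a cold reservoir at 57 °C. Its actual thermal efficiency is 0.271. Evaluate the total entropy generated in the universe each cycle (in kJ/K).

T_C = 57 °C → 57 + 273.15 = 330.15 K.
W = η·Q_H = 0.271 × 170 = 46.07 kJ, so Q_C = Q_H − W = 123.9 kJ.
Entropy balance on the reservoirs: −Q_H/T_H = -0.2104 kJ/K, +Q_C/T_C = 0.3754 kJ/K.
ΔS_univ = −Q_H/T_H + Q_C/T_C = 0.165 kJ/K (> 0, since η = 0.271 < η_Carnot = 0.591).

ΔS_univ ≈ 0.165 kJ/K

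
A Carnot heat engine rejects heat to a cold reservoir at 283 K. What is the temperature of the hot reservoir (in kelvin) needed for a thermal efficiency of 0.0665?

T_H ≈ 303 K

From η = 1 − T_C/T_H, solving for T_H gives T_H = T_C/(1 − η) = 283.00/(1 − 0.0665) = 303 K.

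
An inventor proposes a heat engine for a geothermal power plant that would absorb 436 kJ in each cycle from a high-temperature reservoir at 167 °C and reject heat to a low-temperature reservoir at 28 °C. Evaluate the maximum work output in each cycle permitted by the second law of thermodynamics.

W_max ≈ 137.7 kJ

T_H = 167 °C → 167 + 273.15 = 440.15 K.
T_C = 28 °C → 28 + 273.15 = 301.15 K.
No engine can exceed the Carnot limit: η_max = 1 − T_C/T_H = 1 − 301.15/440.15 = 0.3158.
W_max = η_max · Q_H = 0.3158 × 436 = 137.7 kJ.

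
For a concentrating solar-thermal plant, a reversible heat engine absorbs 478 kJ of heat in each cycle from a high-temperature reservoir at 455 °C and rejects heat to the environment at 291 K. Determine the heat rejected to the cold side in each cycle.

T_H = 455 °C → 455 + 273.15 = 728.15 K.
The Carnot efficiency is η = 1 − T_C/T_H = 1 − 291.00/728.15 = 0.6004.
For a reversible cycle Q_C/Q_H = T_C/T_H, so Q_C = 478 × 291.00/728.15 = 191.0 kJ.

Q_C ≈ 191.0 kJ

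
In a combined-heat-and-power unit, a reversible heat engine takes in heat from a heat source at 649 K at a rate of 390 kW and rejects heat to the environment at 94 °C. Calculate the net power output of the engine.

T_C = 94 °C → 94 + 273.15 = 367.15 K.
Carnot efficiency: η = 1 − T_C/T_H = 1 − 367.15/649.00 = 0.4343.
W = η·Q_H = 0.4343 × 390 = 169 kW.

Ẇ ≈ 169 kW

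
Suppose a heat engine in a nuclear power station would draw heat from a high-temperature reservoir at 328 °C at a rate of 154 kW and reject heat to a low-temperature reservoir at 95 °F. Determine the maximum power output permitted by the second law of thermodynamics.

Ẇ_max ≈ 75.1 kW

T_H = 328 °C → 328 + 273.15 = 601.15 K.
T_C = 95 °F → (95 − 32) × 5/9 = 35.00 °C = 308.15 K.
No engine can exceed the Carnot limit: η_max = 1 − T_C/T_H = 1 − 308.15/601.15 = 0.4874.
W_max = η_max · Q_H = 0.4874 × 154 = 75.1 kW.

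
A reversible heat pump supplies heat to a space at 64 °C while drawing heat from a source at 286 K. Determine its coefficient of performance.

COP_HP ≈ 6.59

T_H = 64 °C → 64 + 273.15 = 337.15 K.
Reversible heating COP: COP_HP = T_H/(T_H − T_C) = 337.15/(337.15 − 286.00) = 6.59.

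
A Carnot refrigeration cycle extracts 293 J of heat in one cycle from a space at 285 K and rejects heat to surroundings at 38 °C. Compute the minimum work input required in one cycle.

W_in ≈ 26.9 J

T_H = 38 °C → 38 + 273.15 = 311.15 K.
Carnot COP: COP_R = T_C/(T_H − T_C) = 285.00/26.15 = 10.8987.
W = Q_C/COP_R = 293/10.8987 = 26.9 J.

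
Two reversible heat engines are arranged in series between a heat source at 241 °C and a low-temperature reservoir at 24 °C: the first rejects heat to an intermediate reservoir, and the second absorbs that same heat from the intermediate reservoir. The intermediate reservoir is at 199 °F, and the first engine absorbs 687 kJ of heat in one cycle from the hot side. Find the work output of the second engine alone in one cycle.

T_H = 241 °C → 241 + 273.15 = 514.15 K.
T_C = 24 °C → 24 + 273.15 = 297.15 K.
T_m = 199 °F → (199 − 32) × 5/9 = 92.78 °C = 365.93 K.
Heat entering the second stage: Q_m = Q_H·(T_m/T_H) = 687 × 365.93/514.15 = 489 kJ.
Second-stage efficiency η₂ = 1 − T_C/T_m = 1 − 297.15/365.93 = 0.1880, so W₂ = η₂·Q_m = 91.9 kJ.

W₂ ≈ 91.9 kJ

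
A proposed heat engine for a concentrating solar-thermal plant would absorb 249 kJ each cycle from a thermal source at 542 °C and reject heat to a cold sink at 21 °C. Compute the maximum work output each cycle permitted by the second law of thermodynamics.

T_H = 542 °C → 542 + 273.15 = 815.15 K.
T_C = 21 °C → 21 + 273.15 = 294.15 K.
The second-law ceiling is the Carnot efficiency, η_max = 1 − T_C/T_H = 1 − 294.15/815.15 = 0.6391.
W_max = η_max · Q_H = 0.6391 × 249 = 159.1 kJ.

W_max ≈ 159.1 kJ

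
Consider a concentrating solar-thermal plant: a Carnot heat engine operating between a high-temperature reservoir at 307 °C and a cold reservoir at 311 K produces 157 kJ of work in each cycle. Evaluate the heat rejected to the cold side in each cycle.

T_H = 307 °C → 307 + 273.15 = 580.15 K.
η_rev = 1 − T_C/T_H = 1 − 311.00/580.15 = 0.4639.
Since Q_C/Q_H = T_C/T_H and Q_H = W/η, Q_C = W·T_C/(T_H − T_C) = 157 × 311.00/269.15 = 181 kJ.

Q_C ≈ 181 kJ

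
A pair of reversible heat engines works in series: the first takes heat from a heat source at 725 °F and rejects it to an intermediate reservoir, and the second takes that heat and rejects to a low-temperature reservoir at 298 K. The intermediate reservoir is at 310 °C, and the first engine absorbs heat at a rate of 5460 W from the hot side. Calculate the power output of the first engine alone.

Ẇ₁ ≈ 622 W

T_H = 725 °F → (725 − 32) × 5/9 = 385.00 °C = 658.15 K.
T_m = 310 °C → 310 + 273.15 = 583.15 K.
First-stage efficiency η₁ = 1 − T_m/T_H = 1 − 583.15/658.15 = 0.1140.
W₁ = η₁·Q_H = 0.1140 × 5460 = 622 W.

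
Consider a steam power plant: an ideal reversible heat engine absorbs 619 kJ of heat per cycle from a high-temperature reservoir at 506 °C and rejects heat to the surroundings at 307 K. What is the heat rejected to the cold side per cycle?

Q_C ≈ 244 kJ

T_H = 506 °C → 506 + 273.15 = 779.15 K.
η_rev = 1 − T_C/T_H = 1 − 307.00/779.15 = 0.6060.
For a reversible cycle Q_C/Q_H = T_C/T_H, so Q_C = 619 × 307.00/779.15 = 244 kJ.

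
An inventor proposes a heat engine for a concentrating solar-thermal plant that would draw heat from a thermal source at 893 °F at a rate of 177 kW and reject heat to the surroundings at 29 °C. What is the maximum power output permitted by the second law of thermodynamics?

T_H = 893 °F → (893 − 32) × 5/9 = 478.33 °C = 751.48 K.
T_C = 29 °C → 29 + 273.15 = 302.15 K.
The upper bound on efficiency is η_max = 1 − T_C/T_H = 1 − 302.15/751.48 = 0.5979.
W_max = η_max · Q_H = 0.5979 × 177 = 106 kW.

Ẇ_max ≈ 106 kW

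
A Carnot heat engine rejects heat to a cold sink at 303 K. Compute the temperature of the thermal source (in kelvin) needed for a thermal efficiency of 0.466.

T_H ≈ 567 K

From η = 1 − T_C/T_H, solving for T_H gives T_H = T_C/(1 − η) = 303.00/(1 − 0.466) = 567 K.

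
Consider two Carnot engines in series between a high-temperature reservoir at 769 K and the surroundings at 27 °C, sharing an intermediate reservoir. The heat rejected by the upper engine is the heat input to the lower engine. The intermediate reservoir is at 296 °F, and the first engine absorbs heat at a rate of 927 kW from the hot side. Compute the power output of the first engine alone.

T_C = 27 °C → 27 + 273.15 = 300.15 K.
T_m = 296 °F → (296 − 32) × 5/9 = 146.67 °C = 419.82 K.
First-stage efficiency η₁ = 1 − T_m/T_H = 1 − 419.82/769.00 = 0.4541.
W₁ = η₁·Q_H = 0.4541 × 927 = 421 kW.

Ẇ₁ ≈ 421 kW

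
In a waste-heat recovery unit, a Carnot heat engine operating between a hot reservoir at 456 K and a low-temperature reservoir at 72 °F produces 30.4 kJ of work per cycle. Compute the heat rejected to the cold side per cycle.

T_C = 72 °F → (72 − 32) × 5/9 = 22.22 °C = 295.37 K.
The Carnot efficiency is η = 1 − T_C/T_H = 1 − 295.37/456.00 = 0.3523.
Since Q_C/Q_H = T_C/T_H and Q_H = W/η, Q_C = W·T_C/(T_H − T_C) = 30.4 × 295.37/160.63 = 55.90 kJ.

Q_C ≈ 55.90 kJ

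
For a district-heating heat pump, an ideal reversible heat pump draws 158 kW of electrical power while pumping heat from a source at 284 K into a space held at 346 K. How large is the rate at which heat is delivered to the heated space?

The Carnot heat-pump COP is COP_HP = T_H/(T_H − T_C) = 346.00/62.00 = 5.5806.
Q_H = COP_HP · W = 5.5806 × 158 = 882 kW.

Q̇_H ≈ 882 kW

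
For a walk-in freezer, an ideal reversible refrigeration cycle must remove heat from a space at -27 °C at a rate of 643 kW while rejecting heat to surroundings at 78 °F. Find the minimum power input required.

Ẇ_in ≈ 137 kW

T_H = 78 °F → (78 − 32) × 5/9 = 25.56 °C = 298.71 K.
T_C = -27 °C → -27 + 273.15 = 246.15 K.
COP_R = T_C/(T_H − T_C) = 246.15/52.56 = 4.6836.
W = Q_C/COP_R = 643/4.6836 = 137 kW.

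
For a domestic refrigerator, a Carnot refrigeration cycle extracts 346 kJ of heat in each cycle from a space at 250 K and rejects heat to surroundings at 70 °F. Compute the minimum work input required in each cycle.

W_in ≈ 61.26 kJ

T_H = 70 °F → (70 − 32) × 5/9 = 21.11 °C = 294.26 K.
Carnot COP: COP_R = T_C/(T_H − T_C) = 250.00/44.26 = 5.6483.
W = Q_C/COP_R = 346/5.6483 = 61.26 kJ.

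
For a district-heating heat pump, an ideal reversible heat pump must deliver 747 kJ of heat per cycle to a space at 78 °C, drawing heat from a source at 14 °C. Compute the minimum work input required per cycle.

W_in ≈ 136 kJ

T_H = 78 °C → 78 + 273.15 = 351.15 K.
T_C = 14 °C → 14 + 273.15 = 287.15 K.
COP_HP = T_H/(T_H − T_C) = 351.15/64.00 = 5.4867.
W = Q_H/COP_HP = 747/5.4867 = 136 kJ.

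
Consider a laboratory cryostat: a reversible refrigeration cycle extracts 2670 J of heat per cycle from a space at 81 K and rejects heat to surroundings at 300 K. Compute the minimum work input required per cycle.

COP_R = T_C/(T_H − T_C) = 81.00/219.00 = 0.3699.
W = Q_C/COP_R = 2670/0.3699 = 7220 J.

W_in ≈ 7220 J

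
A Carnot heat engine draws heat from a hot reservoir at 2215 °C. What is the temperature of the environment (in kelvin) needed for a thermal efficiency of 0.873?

T_C ≈ 316 K

T_H = 2215 °C → 2215 + 273.15 = 2488.15 K.
From η = 1 − T_C/T_H, T_C = T_H·(1 − η) = 2488.15 × (1 − 0.873) = 316 K.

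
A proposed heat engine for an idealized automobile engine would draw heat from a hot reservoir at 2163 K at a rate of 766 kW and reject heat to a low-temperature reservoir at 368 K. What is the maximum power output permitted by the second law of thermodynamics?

Ẇ_max ≈ 635.7 kW

The upper bound on efficiency is η_max = 1 − T_C/T_H = 1 − 368.00/2163.00 = 0.8299.
W_max = η_max · Q_H = 0.8299 × 766 = 635.7 kW.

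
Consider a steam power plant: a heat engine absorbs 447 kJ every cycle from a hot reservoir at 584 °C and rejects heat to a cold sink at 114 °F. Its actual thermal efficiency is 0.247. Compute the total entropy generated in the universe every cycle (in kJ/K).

T_H = 584 °C → 584 + 273.15 = 857.15 K.
T_C = 114 °F → (114 − 32) × 5/9 = 45.56 °C = 318.71 K.
W = η·Q_H = 0.247 × 447 = 110.4 kJ, so Q_C = Q_H − W = 336.6 kJ.
The hot reservoir loses entropy Q_H/T_H = 447/857.15 = 0.5215 kJ/K; the cold reservoir gains Q_C/T_C = 336.6/318.71 = 1.056 kJ/K.
ΔS_univ = −Q_H/T_H + Q_C/T_C = 0.535 kJ/K (> 0, since η = 0.247 < η_Carnot = 0.628).

ΔS_univ ≈ 0.535 kJ/K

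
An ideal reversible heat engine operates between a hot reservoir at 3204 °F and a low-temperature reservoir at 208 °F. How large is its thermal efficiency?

η ≈ 0.8178

T_H = 3204 °F → (3204 − 32) × 5/9 = 1762.22 °C = 2035.37 K.
T_C = 208 °F → (208 − 32) × 5/9 = 97.78 °C = 370.93 K.
Since the cycle is reversible, η = 1 − T_C/T_H = 1 − 370.93/2035.37 = 0.8178.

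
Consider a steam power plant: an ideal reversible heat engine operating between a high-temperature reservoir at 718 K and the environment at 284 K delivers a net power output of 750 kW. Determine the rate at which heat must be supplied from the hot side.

Q̇_H ≈ 1240 kW

For a reversible engine, η = 1 − T_C/T_H = 1 − 284.00/718.00 = 0.6045.
Q_H = W/η = 750/0.6045 = 1240 kW.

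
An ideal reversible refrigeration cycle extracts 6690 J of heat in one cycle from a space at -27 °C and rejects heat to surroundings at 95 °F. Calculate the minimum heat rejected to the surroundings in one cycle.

Q_H ≈ 8380 J

T_H = 95 °F → (95 − 32) × 5/9 = 35.00 °C = 308.15 K.
T_C = -27 °C → -27 + 273.15 = 246.15 K.
For a reversible cycle Q_H/Q_C = T_H/T_C, so Q_H = Q_C·T_H/T_C = 6690 × 308.15/246.15 = 8380 J.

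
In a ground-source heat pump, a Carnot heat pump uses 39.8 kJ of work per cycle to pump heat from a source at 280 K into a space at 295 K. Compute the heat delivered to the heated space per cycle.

Q_H ≈ 783 kJ

Reversible heating COP: COP_HP = T_H/(T_H − T_C) = 295.00/15.00 = 19.6667.
Q_H = COP_HP · W = 19.6667 × 39.8 = 783 kJ.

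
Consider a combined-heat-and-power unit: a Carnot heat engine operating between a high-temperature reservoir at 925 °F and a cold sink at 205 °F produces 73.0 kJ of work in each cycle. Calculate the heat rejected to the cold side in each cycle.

Q_C ≈ 67.4 kJ

T_H = 925 °F → (925 − 32) × 5/9 = 496.11 °C = 769.26 K.
T_C = 205 °F → (205 − 32) × 5/9 = 96.11 °C = 369.26 K.
For a reversible engine, η = 1 − T_C/T_H = 1 − 369.26/769.26 = 0.5200.
Since Q_C/Q_H = T_C/T_H and Q_H = W/η, Q_C = W·T_C/(T_H − T_C) = 73.0 × 369.26/400.00 = 67.4 kJ.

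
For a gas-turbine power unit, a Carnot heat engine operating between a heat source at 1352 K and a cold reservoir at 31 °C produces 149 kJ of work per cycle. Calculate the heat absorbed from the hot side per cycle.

T_C = 31 °C → 31 + 273.15 = 304.15 K.
Carnot efficiency: η = 1 − T_C/T_H = 1 − 304.15/1352.00 = 0.7750.
Q_H = W/η = 149/0.7750 = 192 kJ.

Q_H ≈ 192 kJ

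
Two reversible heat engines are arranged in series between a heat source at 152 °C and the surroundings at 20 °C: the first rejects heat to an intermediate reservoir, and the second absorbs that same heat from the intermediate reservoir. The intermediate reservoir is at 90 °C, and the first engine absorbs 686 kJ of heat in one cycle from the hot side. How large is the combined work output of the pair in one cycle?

T_H = 152 °C → 152 + 273.15 = 425.15 K.
T_C = 20 °C → 20 + 273.15 = 293.15 K.
Two reversible stages in series are equivalent to a single Carnot engine between T_H and T_C, so η_total = 1 − T_C/T_H = 1 − 293.15/425.15 = 0.3105.
W_total = η_total · Q_H = 0.3105 × 686 = 213.0 kJ.

W_total ≈ 213.0 kJ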